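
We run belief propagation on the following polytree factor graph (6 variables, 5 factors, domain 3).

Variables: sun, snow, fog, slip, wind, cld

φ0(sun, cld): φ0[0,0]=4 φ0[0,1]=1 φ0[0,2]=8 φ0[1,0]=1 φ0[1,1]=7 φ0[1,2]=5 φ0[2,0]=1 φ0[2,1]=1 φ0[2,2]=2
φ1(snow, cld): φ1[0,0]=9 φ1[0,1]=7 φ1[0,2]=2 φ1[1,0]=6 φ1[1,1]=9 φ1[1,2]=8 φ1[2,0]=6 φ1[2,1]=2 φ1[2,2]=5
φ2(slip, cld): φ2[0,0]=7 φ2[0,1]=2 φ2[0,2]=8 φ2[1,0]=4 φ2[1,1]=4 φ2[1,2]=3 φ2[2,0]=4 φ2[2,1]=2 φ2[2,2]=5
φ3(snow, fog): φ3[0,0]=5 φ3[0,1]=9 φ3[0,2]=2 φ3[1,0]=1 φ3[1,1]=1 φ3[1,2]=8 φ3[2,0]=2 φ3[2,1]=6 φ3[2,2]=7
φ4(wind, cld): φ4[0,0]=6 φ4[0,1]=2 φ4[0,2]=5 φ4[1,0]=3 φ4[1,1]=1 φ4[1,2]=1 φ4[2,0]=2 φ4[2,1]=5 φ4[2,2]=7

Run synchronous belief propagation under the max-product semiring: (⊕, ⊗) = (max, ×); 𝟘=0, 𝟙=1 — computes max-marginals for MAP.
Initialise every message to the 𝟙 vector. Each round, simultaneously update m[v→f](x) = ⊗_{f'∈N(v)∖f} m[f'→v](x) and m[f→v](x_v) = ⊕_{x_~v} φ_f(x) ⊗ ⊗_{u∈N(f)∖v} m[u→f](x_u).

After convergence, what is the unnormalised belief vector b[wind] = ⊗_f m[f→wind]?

b[wind] = [20480, 6804, 28672]

init: all messages = 𝟙 over 3 values
r1 m[φ0→sun] = [8, 7, 2]
r1 m[φ0→cld] = [4, 7, 8]
r1 m[φ1→snow] = [9, 9, 6]
r1 m[φ1→cld] = [9, 9, 8]
r1 m[φ2→slip] = [8, 4, 5]
r1 m[φ2→cld] = [7, 4, 8]
r1 m[φ3→snow] = [9, 8, 7]
r1 m[φ3→fog] = [5, 9, 8]
r1 m[φ4→wind] = [6, 3, 7]
r1 m[φ4→cld] = [6, 5, 7]
r1 m[sun→φ0] = [1, 1, 1]
r1 m[snow→φ1] = [1, 1, 1]
r1 m[snow→φ3] = [1, 1, 1]
r1 m[fog→φ3] = [1, 1, 1]
r1 m[slip→φ2] = [1, 1, 1]
r1 m[wind→φ4] = [1, 1, 1]
r1 m[cld→φ0] = [1, 1, 1]
r1 m[cld→φ1] = [1, 1, 1]
r1 m[cld→φ2] = [1, 1, 1]
r1 m[cld→φ4] = [1, 1, 1]
r2 m[φ0→sun] = [8, 7, 2]
r2 m[φ0→cld] = [4, 7, 8]
r2 m[φ1→snow] = [9, 9, 6]
r2 m[φ1→cld] = [9, 9, 8]
r2 m[φ2→slip] = [8, 4, 5]
r2 m[φ2→cld] = [7, 4, 8]
r2 m[φ3→snow] = [9, 8, 7]
r2 m[φ3→fog] = [5, 9, 8]
r2 m[φ4→wind] = [6, 3, 7]
r2 m[φ4→cld] = [6, 5, 7]
r2 m[sun→φ0] = [1, 1, 1]
r2 m[snow→φ1] = [9, 8, 7]
r2 m[snow→φ3] = [9, 9, 6]
r2 m[fog→φ3] = [1, 1, 1]
r2 m[slip→φ2] = [1, 1, 1]
r2 m[wind→φ4] = [1, 1, 1]
r2 m[cld→φ0] = [378, 180, 448]
r2 m[cld→φ1] = [168, 140, 448]
r2 m[cld→φ2] = [216, 315, 448]
r2 m[cld→φ4] = [252, 252, 512]
r3 m[φ0→sun] = [3584, 2240, 896]
r3 m[φ0→cld] = [4, 7, 8]
r3 m[φ1→snow] = [1512, 3584, 2240]
r3 m[φ1→cld] = [81, 72, 64]
r3 m[φ2→slip] = [3584, 1344, 2240]
r3 m[φ2→cld] = [7, 4, 8]
r3 m[φ3→snow] = [9, 8, 7]
r3 m[φ3→fog] = [45, 81, 72]
r3 m[φ4→wind] = [2560, 756, 3584]
r3 m[φ4→cld] = [6, 5, 7]
r3 m[sun→φ0] = [1, 1, 1]
r3 m[snow→φ1] = [9, 8, 7]
r3 m[snow→φ3] = [9, 9, 6]
r3 m[fog→φ3] = [1, 1, 1]
r3 m[slip→φ2] = [1, 1, 1]
r3 m[wind→φ4] = [1, 1, 1]
r3 m[cld→φ0] = [378, 180, 448]
r3 m[cld→φ1] = [168, 140, 448]
r3 m[cld→φ2] = [216, 315, 448]
r3 m[cld→φ4] = [252, 252, 512]
r4 m[φ0→sun] = [3584, 2240, 896]
r4 m[φ0→cld] = [4, 7, 8]
r4 m[φ1→snow] = [1512, 3584, 2240]
r4 m[φ1→cld] = [81, 72, 64]
r4 m[φ2→slip] = [3584, 1344, 2240]
r4 m[φ2→cld] = [7, 4, 8]
r4 m[φ3→snow] = [9, 8, 7]
r4 m[φ3→fog] = [45, 81, 72]
r4 m[φ4→wind] = [2560, 756, 3584]
r4 m[φ4→cld] = [6, 5, 7]
r4 m[sun→φ0] = [1, 1, 1]
r4 m[snow→φ1] = [9, 8, 7]
r4 m[snow→φ3] = [1512, 3584, 2240]
r4 m[fog→φ3] = [1, 1, 1]
r4 m[slip→φ2] = [1, 1, 1]
r4 m[wind→φ4] = [1, 1, 1]
r4 m[cld→φ0] = [3402, 1440, 3584]
r4 m[cld→φ1] = [168, 140, 448]
r4 m[cld→φ2] = [1944, 2520, 3584]
r4 m[cld→φ4] = [2268, 2016, 4096]
r5 m[φ0→sun] = [28672, 17920, 7168]
r5 m[φ0→cld] = [4, 7, 8]
r5 m[φ1→snow] = [1512, 3584, 2240]
r5 m[φ1→cld] = [81, 72, 64]
r5 m[φ2→slip] = [28672, 10752, 17920]
r5 m[φ2→cld] = [7, 4, 8]
r5 m[φ3→snow] = [9, 8, 7]
r5 m[φ3→fog] = [7560, 13608, 28672]
r5 m[φ4→wind] = [20480, 6804, 28672]
r5 m[φ4→cld] = [6, 5, 7]
r5 m[sun→φ0] = [1, 1, 1]
r5 m[snow→φ1] = [9, 8, 7]
r5 m[snow→φ3] = [1512, 3584, 2240]
r5 m[fog→φ3] = [1, 1, 1]
r5 m[slip→φ2] = [1, 1, 1]
r5 m[wind→φ4] = [1, 1, 1]
r5 m[cld→φ0] = [3402, 1440, 3584]
r5 m[cld→φ1] = [168, 140, 448]
r5 m[cld→φ2] = [1944, 2520, 3584]
r5 m[cld→φ4] = [2268, 2016, 4096]
r6 m[φ0→sun] = [28672, 17920, 7168]
r6 m[φ0→cld] = [4, 7, 8]
r6 m[φ1→snow] = [1512, 3584, 2240]
r6 m[φ1→cld] = [81, 72, 64]
r6 m[φ2→slip] = [28672, 10752, 17920]
r6 m[φ2→cld] = [7, 4, 8]
r6 m[φ3→snow] = [9, 8, 7]
r6 m[φ3→fog] = [7560, 13608, 28672]
r6 m[φ4→wind] = [20480, 6804, 28672]
r6 m[φ4→cld] = [6, 5, 7]
r6 m[sun→φ0] = [1, 1, 1]
r6 m[snow→φ1] = [9, 8, 7]
r6 m[snow→φ3] = [1512, 3584, 2240]
r6 m[fog→φ3] = [1, 1, 1]
r6 m[slip→φ2] = [1, 1, 1]
r6 m[wind→φ4] = [1, 1, 1]
r6 m[cld→φ0] = [3402, 1440, 3584]
r6 m[cld→φ1] = [168, 140, 448]
r6 m[cld→φ2] = [1944, 2520, 3584]
r6 m[cld→φ4] = [2268, 2016, 4096]
fixed point reached at round 6
b[wind] = ⊗ incoming = [20480, 6804, 28672]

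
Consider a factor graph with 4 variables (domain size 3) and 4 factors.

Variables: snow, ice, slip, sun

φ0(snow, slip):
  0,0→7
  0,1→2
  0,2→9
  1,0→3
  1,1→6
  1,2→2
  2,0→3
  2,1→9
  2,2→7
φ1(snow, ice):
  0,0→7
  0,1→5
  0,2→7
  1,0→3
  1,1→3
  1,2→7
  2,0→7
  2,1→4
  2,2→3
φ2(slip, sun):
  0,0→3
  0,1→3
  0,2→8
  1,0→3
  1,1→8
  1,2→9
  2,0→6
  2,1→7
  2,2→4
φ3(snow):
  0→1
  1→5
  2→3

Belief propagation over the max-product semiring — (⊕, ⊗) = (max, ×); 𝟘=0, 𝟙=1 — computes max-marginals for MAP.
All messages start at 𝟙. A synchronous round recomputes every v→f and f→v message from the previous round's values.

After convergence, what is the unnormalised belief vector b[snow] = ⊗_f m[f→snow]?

init: all messages = 𝟙 over 3 values
r1 m[φ0→snow] = [9, 6, 9]
r1 m[φ0→slip] = [7, 9, 9]
r1 m[φ1→snow] = [7, 7, 7]
r1 m[φ1→ice] = [7, 5, 7]
r1 m[φ2→slip] = [8, 9, 7]
r1 m[φ2→sun] = [6, 8, 9]
r1 m[φ3→snow] = [1, 5, 3]
r1 m[snow→φ0] = [1, 1, 1]
r1 m[snow→φ1] = [1, 1, 1]
r1 m[snow→φ3] = [1, 1, 1]
r1 m[ice→φ1] = [1, 1, 1]
r1 m[slip→φ0] = [1, 1, 1]
r1 m[slip→φ2] = [1, 1, 1]
r1 m[sun→φ2] = [1, 1, 1]
r2 m[φ0→snow] = [9, 6, 9]
r2 m[φ0→slip] = [7, 9, 9]
r2 m[φ1→snow] = [7, 7, 7]
r2 m[φ1→ice] = [7, 5, 7]
r2 m[φ2→slip] = [8, 9, 7]
r2 m[φ2→sun] = [6, 8, 9]
r2 m[φ3→snow] = [1, 5, 3]
r2 m[snow→φ0] = [7, 35, 21]
r2 m[snow→φ1] = [9, 30, 27]
r2 m[snow→φ3] = [63, 42, 63]
r2 m[ice→φ1] = [1, 1, 1]
r2 m[slip→φ0] = [8, 9, 7]
r2 m[slip→φ2] = [7, 9, 9]
r2 m[sun→φ2] = [1, 1, 1]
r3 m[φ0→snow] = [63, 54, 81]
r3 m[φ0→slip] = [105, 210, 147]
r3 m[φ1→snow] = [7, 7, 7]
r3 m[φ1→ice] = [189, 108, 210]
r3 m[φ2→slip] = [8, 9, 7]
r3 m[φ2→sun] = [54, 72, 81]
r3 m[φ3→snow] = [1, 5, 3]
r3 m[snow→φ0] = [7, 35, 21]
r3 m[snow→φ1] = [9, 30, 27]
r3 m[snow→φ3] = [63, 42, 63]
r3 m[ice→φ1] = [1, 1, 1]
r3 m[slip→φ0] = [8, 9, 7]
r3 m[slip→φ2] = [7, 9, 9]
r3 m[sun→φ2] = [1, 1, 1]
r4 m[φ0→snow] = [63, 54, 81]
r4 m[φ0→slip] = [105, 210, 147]
r4 m[φ1→snow] = [7, 7, 7]
r4 m[φ1→ice] = [189, 108, 210]
r4 m[φ2→slip] = [8, 9, 7]
r4 m[φ2→sun] = [54, 72, 81]
r4 m[φ3→snow] = [1, 5, 3]
r4 m[snow→φ0] = [7, 35, 21]
r4 m[snow→φ1] = [63, 270, 243]
r4 m[snow→φ3] = [441, 378, 567]
r4 m[ice→φ1] = [1, 1, 1]
r4 m[slip→φ0] = [8, 9, 7]
r4 m[slip→φ2] = [105, 210, 147]
r4 m[sun→φ2] = [1, 1, 1]
r5 m[φ0→snow] = [63, 54, 81]
r5 m[φ0→slip] = [105, 210, 147]
r5 m[φ1→snow] = [7, 7, 7]
r5 m[φ1→ice] = [1701, 972, 1890]
r5 m[φ2→slip] = [8, 9, 7]
r5 m[φ2→sun] = [882, 1680, 1890]
r5 m[φ3→snow] = [1, 5, 3]
r5 m[snow→φ0] = [7, 35, 21]
r5 m[snow→φ1] = [63, 270, 243]
r5 m[snow→φ3] = [441, 378, 567]
r5 m[ice→φ1] = [1, 1, 1]
r5 m[slip→φ0] = [8, 9, 7]
r5 m[slip→φ2] = [105, 210, 147]
r5 m[sun→φ2] = [1, 1, 1]
r6 m[φ0→snow] = [63, 54, 81]
r6 m[φ0→slip] = [105, 210, 147]
r6 m[φ1→snow] = [7, 7, 7]
r6 m[φ1→ice] = [1701, 972, 1890]
r6 m[φ2→slip] = [8, 9, 7]
r6 m[φ2→sun] = [882, 1680, 1890]
r6 m[φ3→snow] = [1, 5, 3]
r6 m[snow→φ0] = [7, 35, 21]
r6 m[snow→φ1] = [63, 270, 243]
r6 m[snow→φ3] = [441, 378, 567]
r6 m[ice→φ1] = [1, 1, 1]
r6 m[slip→φ0] = [8, 9, 7]
r6 m[slip→φ2] = [105, 210, 147]
r6 m[sun→φ2] = [1, 1, 1]
fixed point reached at round 6
b[snow] = ⊗ incoming = [441, 1890, 1701]

b[snow] = [441, 1890, 1701]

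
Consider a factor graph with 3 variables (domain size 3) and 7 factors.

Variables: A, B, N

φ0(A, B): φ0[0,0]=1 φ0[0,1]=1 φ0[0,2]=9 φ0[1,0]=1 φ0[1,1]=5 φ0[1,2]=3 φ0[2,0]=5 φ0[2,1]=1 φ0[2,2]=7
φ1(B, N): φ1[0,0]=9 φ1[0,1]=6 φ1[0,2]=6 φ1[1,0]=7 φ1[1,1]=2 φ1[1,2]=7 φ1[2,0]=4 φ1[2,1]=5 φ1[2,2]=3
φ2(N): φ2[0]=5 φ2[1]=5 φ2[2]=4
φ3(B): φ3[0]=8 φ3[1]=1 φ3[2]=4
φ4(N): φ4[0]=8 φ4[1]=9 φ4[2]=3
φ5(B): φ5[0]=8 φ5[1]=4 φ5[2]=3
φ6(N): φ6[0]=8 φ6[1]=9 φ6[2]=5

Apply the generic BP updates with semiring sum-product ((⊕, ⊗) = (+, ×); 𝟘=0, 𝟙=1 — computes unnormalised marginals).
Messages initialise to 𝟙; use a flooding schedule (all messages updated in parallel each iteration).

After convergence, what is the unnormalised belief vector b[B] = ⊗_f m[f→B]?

init: all messages = 𝟙 over 3 values
r1 m[φ0→A] = [11, 9, 13]
r1 m[φ0→B] = [7, 7, 19]
r1 m[φ1→B] = [21, 16, 12]
r1 m[φ1→N] = [20, 13, 16]
r1 m[φ2→N] = [5, 5, 4]
r1 m[φ3→B] = [8, 1, 4]
r1 m[φ4→N] = [8, 9, 3]
r1 m[φ5→B] = [8, 4, 3]
r1 m[φ6→N] = [8, 9, 5]
r1 m[A→φ0] = [1, 1, 1]
r1 m[B→φ0] = [1, 1, 1]
r1 m[B→φ1] = [1, 1, 1]
r1 m[B→φ3] = [1, 1, 1]
r1 m[B→φ5] = [1, 1, 1]
r1 m[N→φ1] = [1, 1, 1]
r1 m[N→φ2] = [1, 1, 1]
r1 m[N→φ4] = [1, 1, 1]
r1 m[N→φ6] = [1, 1, 1]
r2 m[φ0→A] = [11, 9, 13]
r2 m[φ0→B] = [7, 7, 19]
r2 m[φ1→B] = [21, 16, 12]
r2 m[φ1→N] = [20, 13, 16]
r2 m[φ2→N] = [5, 5, 4]
r2 m[φ3→B] = [8, 1, 4]
r2 m[φ4→N] = [8, 9, 3]
r2 m[φ5→B] = [8, 4, 3]
r2 m[φ6→N] = [8, 9, 5]
r2 m[A→φ0] = [1, 1, 1]
r2 m[B→φ0] = [1344, 64, 144]
r2 m[B→φ1] = [448, 28, 228]
r2 m[B→φ3] = [1176, 448, 684]
r2 m[B→φ5] = [1176, 112, 912]
r2 m[N→φ1] = [320, 405, 60]
r2 m[N→φ2] = [1280, 1053, 240]
r2 m[N→φ4] = [800, 585, 320]
r2 m[N→φ6] = [800, 585, 192]
r3 m[φ0→A] = [2704, 2096, 7792]
r3 m[φ0→B] = [7, 7, 19]
r3 m[φ1→B] = [5670, 3470, 3485]
r3 m[φ1→N] = [5140, 3884, 3568]
r3 m[φ2→N] = [5, 5, 4]
r3 m[φ3→B] = [8, 1, 4]
r3 m[φ4→N] = [8, 9, 3]
r3 m[φ5→B] = [8, 4, 3]
r3 m[φ6→N] = [8, 9, 5]
r3 m[A→φ0] = [1, 1, 1]
r3 m[B→φ0] = [1344, 64, 144]
r3 m[B→φ1] = [448, 28, 228]
r3 m[B→φ3] = [1176, 448, 684]
r3 m[B→φ5] = [1176, 112, 912]
r3 m[N→φ1] = [320, 405, 60]
r3 m[N→φ2] = [1280, 1053, 240]
r3 m[N→φ4] = [800, 585, 320]
r3 m[N→φ6] = [800, 585, 192]
r4 m[φ0→A] = [2704, 2096, 7792]
r4 m[φ0→B] = [7, 7, 19]
r4 m[φ1→B] = [5670, 3470, 3485]
r4 m[φ1→N] = [5140, 3884, 3568]
r4 m[φ2→N] = [5, 5, 4]
r4 m[φ3→B] = [8, 1, 4]
r4 m[φ4→N] = [8, 9, 3]
r4 m[φ5→B] = [8, 4, 3]
r4 m[φ6→N] = [8, 9, 5]
r4 m[A→φ0] = [1, 1, 1]
r4 m[B→φ0] = [362880, 13880, 41820]
r4 m[B→φ1] = [448, 28, 228]
r4 m[B→φ3] = [317520, 97160, 198645]
r4 m[B→φ5] = [317520, 24290, 264860]
r4 m[N→φ1] = [320, 405, 60]
r4 m[N→φ2] = [328960, 314604, 53520]
r4 m[N→φ4] = [205600, 174780, 71360]
r4 m[N→φ6] = [205600, 174780, 42816]
r5 m[φ0→A] = [753140, 557740, 2121020]
r5 m[φ0→B] = [7, 7, 19]
r5 m[φ1→B] = [5670, 3470, 3485]
r5 m[φ1→N] = [5140, 3884, 3568]
r5 m[φ2→N] = [5, 5, 4]
r5 m[φ3→B] = [8, 1, 4]
r5 m[φ4→N] = [8, 9, 3]
r5 m[φ5→B] = [8, 4, 3]
r5 m[φ6→N] = [8, 9, 5]
r5 m[A→φ0] = [1, 1, 1]
r5 m[B→φ0] = [362880, 13880, 41820]
r5 m[B→φ1] = [448, 28, 228]
r5 m[B→φ3] = [317520, 97160, 198645]
r5 m[B→φ5] = [317520, 24290, 264860]
r5 m[N→φ1] = [320, 405, 60]
r5 m[N→φ2] = [328960, 314604, 53520]
r5 m[N→φ4] = [205600, 174780, 71360]
r5 m[N→φ6] = [205600, 174780, 42816]
r6 m[φ0→A] = [753140, 557740, 2121020]
r6 m[φ0→B] = [7, 7, 19]
r6 m[φ1→B] = [5670, 3470, 3485]
r6 m[φ1→N] = [5140, 3884, 3568]
r6 m[φ2→N] = [5, 5, 4]
r6 m[φ3→B] = [8, 1, 4]
r6 m[φ4→N] = [8, 9, 3]
r6 m[φ5→B] = [8, 4, 3]
r6 m[φ6→N] = [8, 9, 5]
r6 m[A→φ0] = [1, 1, 1]
r6 m[B→φ0] = [362880, 13880, 41820]
r6 m[B→φ1] = [448, 28, 228]
r6 m[B→φ3] = [317520, 97160, 198645]
r6 m[B→φ5] = [317520, 24290, 264860]
r6 m[N→φ1] = [320, 405, 60]
r6 m[N→φ2] = [328960, 314604, 53520]
r6 m[N→φ4] = [205600, 174780, 71360]
r6 m[N→φ6] = [205600, 174780, 42816]
fixed point reached at round 6
b[B] = ⊗ incoming = [2540160, 97160, 794580]

b[B] = [2540160, 97160, 794580]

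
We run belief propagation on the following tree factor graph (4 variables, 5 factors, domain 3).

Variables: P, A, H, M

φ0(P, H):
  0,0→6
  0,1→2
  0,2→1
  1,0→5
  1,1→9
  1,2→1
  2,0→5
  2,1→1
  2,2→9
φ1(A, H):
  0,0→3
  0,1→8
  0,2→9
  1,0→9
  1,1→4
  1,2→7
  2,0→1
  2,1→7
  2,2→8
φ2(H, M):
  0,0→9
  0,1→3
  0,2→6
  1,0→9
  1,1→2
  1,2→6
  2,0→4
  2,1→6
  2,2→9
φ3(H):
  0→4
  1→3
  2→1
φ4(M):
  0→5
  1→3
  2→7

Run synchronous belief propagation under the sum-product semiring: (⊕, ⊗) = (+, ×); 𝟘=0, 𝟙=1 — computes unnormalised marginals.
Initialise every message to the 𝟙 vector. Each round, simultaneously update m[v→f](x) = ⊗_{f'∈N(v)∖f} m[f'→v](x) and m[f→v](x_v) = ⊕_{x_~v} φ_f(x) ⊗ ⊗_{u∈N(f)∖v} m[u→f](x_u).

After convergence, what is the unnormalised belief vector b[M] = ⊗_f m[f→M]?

b[M] = [73500, 16344, 80304]

init: all messages = 𝟙 over 3 values
r1 m[φ0→P] = [9, 15, 15]
r1 m[φ0→H] = [16, 12, 11]
r1 m[φ1→A] = [20, 20, 16]
r1 m[φ1→H] = [13, 19, 24]
r1 m[φ2→H] = [18, 17, 19]
r1 m[φ2→M] = [22, 11, 21]
r1 m[φ3→H] = [4, 3, 1]
r1 m[φ4→M] = [5, 3, 7]
r1 m[P→φ0] = [1, 1, 1]
r1 m[A→φ1] = [1, 1, 1]
r1 m[H→φ0] = [1, 1, 1]
r1 m[H→φ1] = [1, 1, 1]
r1 m[H→φ2] = [1, 1, 1]
r1 m[H→φ3] = [1, 1, 1]
r1 m[M→φ2] = [1, 1, 1]
r1 m[M→φ4] = [1, 1, 1]
r2 m[φ0→P] = [9, 15, 15]
r2 m[φ0→H] = [16, 12, 11]
r2 m[φ1→A] = [20, 20, 16]
r2 m[φ1→H] = [13, 19, 24]
r2 m[φ2→H] = [18, 17, 19]
r2 m[φ2→M] = [22, 11, 21]
r2 m[φ3→H] = [4, 3, 1]
r2 m[φ4→M] = [5, 3, 7]
r2 m[P→φ0] = [1, 1, 1]
r2 m[A→φ1] = [1, 1, 1]
r2 m[H→φ0] = [936, 969, 456]
r2 m[H→φ1] = [1152, 612, 209]
r2 m[H→φ2] = [832, 684, 264]
r2 m[H→φ3] = [3744, 3876, 5016]
r2 m[M→φ2] = [5, 3, 7]
r2 m[M→φ4] = [22, 11, 21]
r3 m[φ0→P] = [8010, 13857, 9753]
r3 m[φ0→H] = [16, 12, 11]
r3 m[φ1→A] = [10233, 14279, 7108]
r3 m[φ1→H] = [13, 19, 24]
r3 m[φ2→H] = [96, 93, 101]
r3 m[φ2→M] = [14700, 5448, 11472]
r3 m[φ3→H] = [4, 3, 1]
r3 m[φ4→M] = [5, 3, 7]
r3 m[P→φ0] = [1, 1, 1]
r3 m[A→φ1] = [1, 1, 1]
r3 m[H→φ0] = [936, 969, 456]
r3 m[H→φ1] = [1152, 612, 209]
r3 m[H→φ2] = [832, 684, 264]
r3 m[H→φ3] = [3744, 3876, 5016]
r3 m[M→φ2] = [5, 3, 7]
r3 m[M→φ4] = [22, 11, 21]
r4 m[φ0→P] = [8010, 13857, 9753]
r4 m[φ0→H] = [16, 12, 11]
r4 m[φ1→A] = [10233, 14279, 7108]
r4 m[φ1→H] = [13, 19, 24]
r4 m[φ2→H] = [96, 93, 101]
r4 m[φ2→M] = [14700, 5448, 11472]
r4 m[φ3→H] = [4, 3, 1]
r4 m[φ4→M] = [5, 3, 7]
r4 m[P→φ0] = [1, 1, 1]
r4 m[A→φ1] = [1, 1, 1]
r4 m[H→φ0] = [4992, 5301, 2424]
r4 m[H→φ1] = [6144, 3348, 1111]
r4 m[H→φ2] = [832, 684, 264]
r4 m[H→φ3] = [19968, 21204, 26664]
r4 m[M→φ2] = [5, 3, 7]
r4 m[M→φ4] = [14700, 5448, 11472]
r5 m[φ0→P] = [42978, 75093, 52077]
r5 m[φ0→H] = [16, 12, 11]
r5 m[φ1→A] = [55215, 76465, 38468]
r5 m[φ1→H] = [13, 19, 24]
r5 m[φ2→H] = [96, 93, 101]
r5 m[φ2→M] = [14700, 5448, 11472]
r5 m[φ3→H] = [4, 3, 1]
r5 m[φ4→M] = [5, 3, 7]
r5 m[P→φ0] = [1, 1, 1]
r5 m[A→φ1] = [1, 1, 1]
r5 m[H→φ0] = [4992, 5301, 2424]
r5 m[H→φ1] = [6144, 3348, 1111]
r5 m[H→φ2] = [832, 684, 264]
r5 m[H→φ3] = [19968, 21204, 26664]
r5 m[M→φ2] = [5, 3, 7]
r5 m[M→φ4] = [14700, 5448, 11472]
r6 m[φ0→P] = [42978, 75093, 52077]
r6 m[φ0→H] = [16, 12, 11]
r6 m[φ1→A] = [55215, 76465, 38468]
r6 m[φ1→H] = [13, 19, 24]
r6 m[φ2→H] = [96, 93, 101]
r6 m[φ2→M] = [14700, 5448, 11472]
r6 m[φ3→H] = [4, 3, 1]
r6 m[φ4→M] = [5, 3, 7]
r6 m[P→φ0] = [1, 1, 1]
r6 m[A→φ1] = [1, 1, 1]
r6 m[H→φ0] = [4992, 5301, 2424]
r6 m[H→φ1] = [6144, 3348, 1111]
r6 m[H→φ2] = [832, 684, 264]
r6 m[H→φ3] = [19968, 21204, 26664]
r6 m[M→φ2] = [5, 3, 7]
r6 m[M→φ4] = [14700, 5448, 11472]
fixed point reached at round 6
b[M] = ⊗ incoming = [73500, 16344, 80304]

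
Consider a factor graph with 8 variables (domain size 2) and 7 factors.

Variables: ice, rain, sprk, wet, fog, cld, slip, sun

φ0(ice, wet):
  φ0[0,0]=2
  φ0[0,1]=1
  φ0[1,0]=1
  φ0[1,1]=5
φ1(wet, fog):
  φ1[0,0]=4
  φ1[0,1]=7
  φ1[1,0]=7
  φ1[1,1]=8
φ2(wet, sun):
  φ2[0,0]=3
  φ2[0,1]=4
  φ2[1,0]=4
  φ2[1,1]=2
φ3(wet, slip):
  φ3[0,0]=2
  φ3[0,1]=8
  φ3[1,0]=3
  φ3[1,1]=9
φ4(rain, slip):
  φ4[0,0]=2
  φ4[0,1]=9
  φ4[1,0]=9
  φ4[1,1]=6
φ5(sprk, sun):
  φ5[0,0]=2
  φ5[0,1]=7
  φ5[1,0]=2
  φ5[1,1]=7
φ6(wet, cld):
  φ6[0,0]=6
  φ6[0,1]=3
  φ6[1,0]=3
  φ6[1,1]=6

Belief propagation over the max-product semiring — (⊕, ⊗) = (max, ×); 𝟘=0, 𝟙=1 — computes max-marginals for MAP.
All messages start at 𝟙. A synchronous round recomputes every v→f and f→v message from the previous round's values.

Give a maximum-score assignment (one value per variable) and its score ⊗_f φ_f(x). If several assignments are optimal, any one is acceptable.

init: all messages = 𝟙 over 2 values
r1 m[φ0→ice] = [2, 5]
r1 m[φ0→wet] = [2, 5]
r1 m[φ1→wet] = [7, 8]
r1 m[φ1→fog] = [7, 8]
r1 m[φ2→wet] = [4, 4]
r1 m[φ2→sun] = [4, 4]
r1 m[φ3→wet] = [8, 9]
r1 m[φ3→slip] = [3, 9]
r1 m[φ4→rain] = [9, 9]
r1 m[φ4→slip] = [9, 9]
r1 m[φ5→sprk] = [7, 7]
r1 m[φ5→sun] = [2, 7]
r1 m[φ6→wet] = [6, 6]
r1 m[φ6→cld] = [6, 6]
r1 m[ice→φ0] = [1, 1]
r1 m[rain→φ4] = [1, 1]
r1 m[sprk→φ5] = [1, 1]
r1 m[wet→φ0] = [1, 1]
r1 m[wet→φ1] = [1, 1]
r1 m[wet→φ2] = [1, 1]
r1 m[wet→φ3] = [1, 1]
r1 m[wet→φ6] = [1, 1]
r1 m[fog→φ1] = [1, 1]
r1 m[cld→φ6] = [1, 1]
r1 m[slip→φ3] = [1, 1]
r1 m[slip→φ4] = [1, 1]
r1 m[sun→φ2] = [1, 1]
r1 m[sun→φ5] = [1, 1]
r2 m[φ0→ice] = [2, 5]
r2 m[φ0→wet] = [2, 5]
r2 m[φ1→wet] = [7, 8]
r2 m[φ1→fog] = [7, 8]
r2 m[φ2→wet] = [4, 4]
r2 m[φ2→sun] = [4, 4]
r2 m[φ3→wet] = [8, 9]
r2 m[φ3→slip] = [3, 9]
r2 m[φ4→rain] = [9, 9]
r2 m[φ4→slip] = [9, 9]
r2 m[φ5→sprk] = [7, 7]
r2 m[φ5→sun] = [2, 7]
r2 m[φ6→wet] = [6, 6]
r2 m[φ6→cld] = [6, 6]
r2 m[ice→φ0] = [1, 1]
r2 m[rain→φ4] = [1, 1]
r2 m[sprk→φ5] = [1, 1]
r2 m[wet→φ0] = [1344, 1728]
r2 m[wet→φ1] = [384, 1080]
r2 m[wet→φ2] = [672, 2160]
r2 m[wet→φ3] = [336, 960]
r2 m[wet→φ6] = [448, 1440]
r2 m[fog→φ1] = [1, 1]
r2 m[cld→φ6] = [1, 1]
r2 m[slip→φ3] = [9, 9]
r2 m[slip→φ4] = [3, 9]
r2 m[sun→φ2] = [2, 7]
r2 m[sun→φ5] = [4, 4]
r3 m[φ0→ice] = [2688, 8640]
r3 m[φ0→wet] = [2, 5]
r3 m[φ1→wet] = [7, 8]
r3 m[φ1→fog] = [7560, 8640]
r3 m[φ2→wet] = [28, 14]
r3 m[φ2→sun] = [8640, 4320]
r3 m[φ3→wet] = [72, 81]
r3 m[φ3→slip] = [2880, 8640]
r3 m[φ4→rain] = [81, 54]
r3 m[φ4→slip] = [9, 9]
r3 m[φ5→sprk] = [28, 28]
r3 m[φ5→sun] = [2, 7]
r3 m[φ6→wet] = [6, 6]
r3 m[φ6→cld] = [4320, 8640]
r3 m[ice→φ0] = [1, 1]
r3 m[rain→φ4] = [1, 1]
r3 m[sprk→φ5] = [1, 1]
r3 m[wet→φ0] = [1344, 1728]
r3 m[wet→φ1] = [384, 1080]
r3 m[wet→φ2] = [672, 2160]
r3 m[wet→φ3] = [336, 960]
r3 m[wet→φ6] = [448, 1440]
r3 m[fog→φ1] = [1, 1]
r3 m[cld→φ6] = [1, 1]
r3 m[slip→φ3] = [9, 9]
r3 m[slip→φ4] = [3, 9]
r3 m[sun→φ2] = [2, 7]
r3 m[sun→φ5] = [4, 4]
r4 m[φ0→ice] = [2688, 8640]
r4 m[φ0→wet] = [2, 5]
r4 m[φ1→wet] = [7, 8]
r4 m[φ1→fog] = [7560, 8640]
r4 m[φ2→wet] = [28, 14]
r4 m[φ2→sun] = [8640, 4320]
r4 m[φ3→wet] = [72, 81]
r4 m[φ3→slip] = [2880, 8640]
r4 m[φ4→rain] = [81, 54]
r4 m[φ4→slip] = [9, 9]
r4 m[φ5→sprk] = [28, 28]
r4 m[φ5→sun] = [2, 7]
r4 m[φ6→wet] = [6, 6]
r4 m[φ6→cld] = [4320, 8640]
r4 m[ice→φ0] = [1, 1]
r4 m[rain→φ4] = [1, 1]
r4 m[sprk→φ5] = [1, 1]
r4 m[wet→φ0] = [84672, 54432]
r4 m[wet→φ1] = [24192, 34020]
r4 m[wet→φ2] = [6048, 19440]
r4 m[wet→φ3] = [2352, 3360]
r4 m[wet→φ6] = [28224, 45360]
r4 m[fog→φ1] = [1, 1]
r4 m[cld→φ6] = [1, 1]
r4 m[slip→φ3] = [9, 9]
r4 m[slip→φ4] = [2880, 8640]
r4 m[sun→φ2] = [2, 7]
r4 m[sun→φ5] = [8640, 4320]
r5 m[φ0→ice] = [169344, 272160]
r5 m[φ0→wet] = [2, 5]
r5 m[φ1→wet] = [7, 8]
r5 m[φ1→fog] = [238140, 272160]
r5 m[φ2→wet] = [28, 14]
r5 m[φ2→sun] = [77760, 38880]
r5 m[φ3→wet] = [72, 81]
r5 m[φ3→slip] = [10080, 30240]
r5 m[φ4→rain] = [77760, 51840]
r5 m[φ4→slip] = [9, 9]
r5 m[φ5→sprk] = [30240, 30240]
r5 m[φ5→sun] = [2, 7]
r5 m[φ6→wet] = [6, 6]
r5 m[φ6→cld] = [169344, 272160]
r5 m[ice→φ0] = [1, 1]
r5 m[rain→φ4] = [1, 1]
r5 m[sprk→φ5] = [1, 1]
r5 m[wet→φ0] = [84672, 54432]
r5 m[wet→φ1] = [24192, 34020]
r5 m[wet→φ2] = [6048, 19440]
r5 m[wet→φ3] = [2352, 3360]
r5 m[wet→φ6] = [28224, 45360]
r5 m[fog→φ1] = [1, 1]
r5 m[cld→φ6] = [1, 1]
r5 m[slip→φ3] = [9, 9]
r5 m[slip→φ4] = [2880, 8640]
r5 m[sun→φ2] = [2, 7]
r5 m[sun→φ5] = [8640, 4320]
r6 m[φ0→ice] = [169344, 272160]
r6 m[φ0→wet] = [2, 5]
r6 m[φ1→wet] = [7, 8]
r6 m[φ1→fog] = [238140, 272160]
r6 m[φ2→wet] = [28, 14]
r6 m[φ2→sun] = [77760, 38880]
r6 m[φ3→wet] = [72, 81]
r6 m[φ3→slip] = [10080, 30240]
r6 m[φ4→rain] = [77760, 51840]
r6 m[φ4→slip] = [9, 9]
r6 m[φ5→sprk] = [30240, 30240]
r6 m[φ5→sun] = [2, 7]
r6 m[φ6→wet] = [6, 6]
r6 m[φ6→cld] = [169344, 272160]
r6 m[ice→φ0] = [1, 1]
r6 m[rain→φ4] = [1, 1]
r6 m[sprk→φ5] = [1, 1]
r6 m[wet→φ0] = [84672, 54432]
r6 m[wet→φ1] = [24192, 34020]
r6 m[wet→φ2] = [6048, 19440]
r6 m[wet→φ3] = [2352, 3360]
r6 m[wet→φ6] = [28224, 45360]
r6 m[fog→φ1] = [1, 1]
r6 m[cld→φ6] = [1, 1]
r6 m[slip→φ3] = [9, 9]
r6 m[slip→φ4] = [10080, 30240]
r6 m[sun→φ2] = [2, 7]
r6 m[sun→φ5] = [77760, 38880]
r7 m[φ0→ice] = [169344, 272160]
r7 m[φ0→wet] = [2, 5]
r7 m[φ1→wet] = [7, 8]
r7 m[φ1→fog] = [238140, 272160]
r7 m[φ2→wet] = [28, 14]
r7 m[φ2→sun] = [77760, 38880]
r7 m[φ3→wet] = [72, 81]
r7 m[φ3→slip] = [10080, 30240]
r7 m[φ4→rain] = [272160, 181440]
r7 m[φ4→slip] = [9, 9]
r7 m[φ5→sprk] = [272160, 272160]
r7 m[φ5→sun] = [2, 7]
r7 m[φ6→wet] = [6, 6]
r7 m[φ6→cld] = [169344, 272160]
r7 m[ice→φ0] = [1, 1]
r7 m[rain→φ4] = [1, 1]
r7 m[sprk→φ5] = [1, 1]
r7 m[wet→φ0] = [84672, 54432]
r7 m[wet→φ1] = [24192, 34020]
r7 m[wet→φ2] = [6048, 19440]
r7 m[wet→φ3] = [2352, 3360]
r7 m[wet→φ6] = [28224, 45360]
r7 m[fog→φ1] = [1, 1]
r7 m[cld→φ6] = [1, 1]
r7 m[slip→φ3] = [9, 9]
r7 m[slip→φ4] = [10080, 30240]
r7 m[sun→φ2] = [2, 7]
r7 m[sun→φ5] = [77760, 38880]
r8 m[φ0→ice] = [169344, 272160]
r8 m[φ0→wet] = [2, 5]
r8 m[φ1→wet] = [7, 8]
r8 m[φ1→fog] = [238140, 272160]
r8 m[φ2→wet] = [28, 14]
r8 m[φ2→sun] = [77760, 38880]
r8 m[φ3→wet] = [72, 81]
r8 m[φ3→slip] = [10080, 30240]
r8 m[φ4→rain] = [272160, 181440]
r8 m[φ4→slip] = [9, 9]
r8 m[φ5→sprk] = [272160, 272160]
r8 m[φ5→sun] = [2, 7]
r8 m[φ6→wet] = [6, 6]
r8 m[φ6→cld] = [169344, 272160]
r8 m[ice→φ0] = [1, 1]
r8 m[rain→φ4] = [1, 1]
r8 m[sprk→φ5] = [1, 1]
r8 m[wet→φ0] = [84672, 54432]
r8 m[wet→φ1] = [24192, 34020]
r8 m[wet→φ2] = [6048, 19440]
r8 m[wet→φ3] = [2352, 3360]
r8 m[wet→φ6] = [28224, 45360]
r8 m[fog→φ1] = [1, 1]
r8 m[cld→φ6] = [1, 1]
r8 m[slip→φ3] = [9, 9]
r8 m[slip→φ4] = [10080, 30240]
r8 m[sun→φ2] = [2, 7]
r8 m[sun→φ5] = [77760, 38880]
fixed point reached at round 8
traceback from ice: (ice=1, rain=0, sprk=0, wet=1, fog=1, cld=1, slip=1, sun=1), score=272160

assignment: (ice=1, rain=0, sprk=0, wet=1, fog=1, cld=1, slip=1, sun=1); score = 272160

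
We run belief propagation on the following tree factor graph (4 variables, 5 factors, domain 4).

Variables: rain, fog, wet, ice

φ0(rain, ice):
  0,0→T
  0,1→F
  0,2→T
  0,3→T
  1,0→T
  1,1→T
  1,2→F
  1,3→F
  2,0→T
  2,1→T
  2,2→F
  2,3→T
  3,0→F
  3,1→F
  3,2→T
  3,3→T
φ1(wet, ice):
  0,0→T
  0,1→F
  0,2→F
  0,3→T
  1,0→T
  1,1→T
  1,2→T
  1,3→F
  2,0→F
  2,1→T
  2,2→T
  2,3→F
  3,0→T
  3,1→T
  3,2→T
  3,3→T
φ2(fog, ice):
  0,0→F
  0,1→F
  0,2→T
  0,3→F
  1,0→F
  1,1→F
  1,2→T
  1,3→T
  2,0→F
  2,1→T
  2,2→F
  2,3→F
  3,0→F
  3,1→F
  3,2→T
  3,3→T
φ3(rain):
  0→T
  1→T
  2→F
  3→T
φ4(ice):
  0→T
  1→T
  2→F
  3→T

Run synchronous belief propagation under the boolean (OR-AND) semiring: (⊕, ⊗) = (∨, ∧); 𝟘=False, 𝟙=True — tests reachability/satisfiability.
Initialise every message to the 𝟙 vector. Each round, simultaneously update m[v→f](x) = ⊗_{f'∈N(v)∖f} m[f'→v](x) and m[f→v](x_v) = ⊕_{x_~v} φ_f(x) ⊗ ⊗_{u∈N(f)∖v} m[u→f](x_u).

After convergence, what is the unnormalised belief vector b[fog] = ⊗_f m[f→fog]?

b[fog] = [F, T, T, T]

init: all messages = 𝟙 over 4 values
r1 m[φ0→rain] = [T, T, T, T]
r1 m[φ0→ice] = [T, T, T, T]
r1 m[φ1→wet] = [T, T, T, T]
r1 m[φ1→ice] = [T, T, T, T]
r1 m[φ2→fog] = [T, T, T, T]
r1 m[φ2→ice] = [F, T, T, T]
r1 m[φ3→rain] = [T, T, F, T]
r1 m[φ4→ice] = [T, T, F, T]
r1 m[rain→φ0] = [T, T, T, T]
r1 m[rain→φ3] = [T, T, T, T]
r1 m[fog→φ2] = [T, T, T, T]
r1 m[wet→φ1] = [T, T, T, T]
r1 m[ice→φ0] = [T, T, T, T]
r1 m[ice→φ1] = [T, T, T, T]
r1 m[ice→φ2] = [T, T, T, T]
r1 m[ice→φ4] = [T, T, T, T]
r2 m[φ0→rain] = [T, T, T, T]
r2 m[φ0→ice] = [T, T, T, T]
r2 m[φ1→wet] = [T, T, T, T]
r2 m[φ1→ice] = [T, T, T, T]
r2 m[φ2→fog] = [T, T, T, T]
r2 m[φ2→ice] = [F, T, T, T]
r2 m[φ3→rain] = [T, T, F, T]
r2 m[φ4→ice] = [T, T, F, T]
r2 m[rain→φ0] = [T, T, F, T]
r2 m[rain→φ3] = [T, T, T, T]
r2 m[fog→φ2] = [T, T, T, T]
r2 m[wet→φ1] = [T, T, T, T]
r2 m[ice→φ0] = [F, T, F, T]
r2 m[ice→φ1] = [F, T, F, T]
r2 m[ice→φ2] = [T, T, F, T]
r2 m[ice→φ4] = [F, T, T, T]
r3 m[φ0→rain] = [T, T, T, T]
r3 m[φ0→ice] = [T, T, T, T]
r3 m[φ1→wet] = [T, T, T, T]
r3 m[φ1→ice] = [T, T, T, T]
r3 m[φ2→fog] = [F, T, T, T]
r3 m[φ2→ice] = [F, T, T, T]
r3 m[φ3→rain] = [T, T, F, T]
r3 m[φ4→ice] = [T, T, F, T]
r3 m[rain→φ0] = [T, T, F, T]
r3 m[rain→φ3] = [T, T, T, T]
r3 m[fog→φ2] = [T, T, T, T]
r3 m[wet→φ1] = [T, T, T, T]
r3 m[ice→φ0] = [F, T, F, T]
r3 m[ice→φ1] = [F, T, F, T]
r3 m[ice→φ2] = [T, T, F, T]
r3 m[ice→φ4] = [F, T, T, T]
r4 m[φ0→rain] = [T, T, T, T]
r4 m[φ0→ice] = [T, T, T, T]
r4 m[φ1→wet] = [T, T, T, T]
r4 m[φ1→ice] = [T, T, T, T]
r4 m[φ2→fog] = [F, T, T, T]
r4 m[φ2→ice] = [F, T, T, T]
r4 m[φ3→rain] = [T, T, F, T]
r4 m[φ4→ice] = [T, T, F, T]
r4 m[rain→φ0] = [T, T, F, T]
r4 m[rain→φ3] = [T, T, T, T]
r4 m[fog→φ2] = [T, T, T, T]
r4 m[wet→φ1] = [T, T, T, T]
r4 m[ice→φ0] = [F, T, F, T]
r4 m[ice→φ1] = [F, T, F, T]
r4 m[ice→φ2] = [T, T, F, T]
r4 m[ice→φ4] = [F, T, T, T]
fixed point reached at round 4
b[fog] = ⊗ incoming = [F, T, T, T]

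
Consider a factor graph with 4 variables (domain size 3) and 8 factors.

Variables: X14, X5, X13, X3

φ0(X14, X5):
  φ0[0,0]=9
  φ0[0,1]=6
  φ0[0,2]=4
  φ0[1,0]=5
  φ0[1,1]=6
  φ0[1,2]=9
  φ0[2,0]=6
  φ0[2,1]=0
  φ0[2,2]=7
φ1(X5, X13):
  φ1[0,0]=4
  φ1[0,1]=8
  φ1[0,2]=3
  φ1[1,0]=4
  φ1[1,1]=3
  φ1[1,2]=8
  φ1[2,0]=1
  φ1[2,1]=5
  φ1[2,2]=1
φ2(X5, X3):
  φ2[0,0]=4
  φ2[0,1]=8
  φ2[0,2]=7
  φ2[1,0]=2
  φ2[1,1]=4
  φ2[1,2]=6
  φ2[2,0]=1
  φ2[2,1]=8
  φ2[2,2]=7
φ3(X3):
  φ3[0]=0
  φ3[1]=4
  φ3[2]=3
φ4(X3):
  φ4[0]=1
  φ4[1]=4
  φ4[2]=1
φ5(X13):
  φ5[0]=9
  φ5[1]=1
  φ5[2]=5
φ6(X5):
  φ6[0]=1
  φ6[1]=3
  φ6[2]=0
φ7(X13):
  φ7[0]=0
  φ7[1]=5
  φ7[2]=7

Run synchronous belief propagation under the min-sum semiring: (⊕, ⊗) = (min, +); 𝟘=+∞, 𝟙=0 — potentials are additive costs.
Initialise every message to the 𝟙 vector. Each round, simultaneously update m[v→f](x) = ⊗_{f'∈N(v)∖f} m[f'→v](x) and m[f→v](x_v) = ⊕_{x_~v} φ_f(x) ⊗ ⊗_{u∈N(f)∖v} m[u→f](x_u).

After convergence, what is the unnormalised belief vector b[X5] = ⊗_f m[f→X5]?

b[X5] = [24, 15, 16]

init: all messages = 𝟙 over 3 values
r1 m[φ0→X14] = [4, 5, 0]
r1 m[φ0→X5] = [5, 0, 4]
r1 m[φ1→X5] = [3, 3, 1]
r1 m[φ1→X13] = [1, 3, 1]
r1 m[φ2→X5] = [4, 2, 1]
r1 m[φ2→X3] = [1, 4, 6]
r1 m[φ3→X3] = [0, 4, 3]
r1 m[φ4→X3] = [1, 4, 1]
r1 m[φ5→X13] = [9, 1, 5]
r1 m[φ6→X5] = [1, 3, 0]
r1 m[φ7→X13] = [0, 5, 7]
r1 m[X14→φ0] = [0, 0, 0]
r1 m[X5→φ0] = [0, 0, 0]
r1 m[X5→φ1] = [0, 0, 0]
r1 m[X5→φ2] = [0, 0, 0]
r1 m[X5→φ6] = [0, 0, 0]
r1 m[X13→φ1] = [0, 0, 0]
r1 m[X13→φ5] = [0, 0, 0]
r1 m[X13→φ7] = [0, 0, 0]
r1 m[X3→φ2] = [0, 0, 0]
r1 m[X3→φ3] = [0, 0, 0]
r1 m[X3→φ4] = [0, 0, 0]
r2 m[φ0→X14] = [4, 5, 0]
r2 m[φ0→X5] = [5, 0, 4]
r2 m[φ1→X5] = [3, 3, 1]
r2 m[φ1→X13] = [1, 3, 1]
r2 m[φ2→X5] = [4, 2, 1]
r2 m[φ2→X3] = [1, 4, 6]
r2 m[φ3→X3] = [0, 4, 3]
r2 m[φ4→X3] = [1, 4, 1]
r2 m[φ5→X13] = [9, 1, 5]
r2 m[φ6→X5] = [1, 3, 0]
r2 m[φ7→X13] = [0, 5, 7]
r2 m[X14→φ0] = [0, 0, 0]
r2 m[X5→φ0] = [8, 8, 2]
r2 m[X5→φ1] = [10, 5, 5]
r2 m[X5→φ2] = [9, 6, 5]
r2 m[X5→φ6] = [12, 5, 6]
r2 m[X13→φ1] = [9, 6, 12]
r2 m[X13→φ5] = [1, 8, 8]
r2 m[X13→φ7] = [10, 4, 6]
r2 m[X3→φ2] = [1, 8, 4]
r2 m[X3→φ3] = [2, 8, 7]
r2 m[X3→φ4] = [1, 8, 9]
r3 m[φ0→X14] = [6, 11, 8]
r3 m[φ0→X5] = [5, 0, 4]
r3 m[φ1→X5] = [13, 9, 10]
r3 m[φ1→X13] = [6, 8, 6]
r3 m[φ2→X5] = [5, 3, 2]
r3 m[φ2→X3] = [6, 10, 12]
r3 m[φ3→X3] = [0, 4, 3]
r3 m[φ4→X3] = [1, 4, 1]
r3 m[φ5→X13] = [9, 1, 5]
r3 m[φ6→X5] = [1, 3, 0]
r3 m[φ7→X13] = [0, 5, 7]
r3 m[X14→φ0] = [0, 0, 0]
r3 m[X5→φ0] = [8, 8, 2]
r3 m[X5→φ1] = [10, 5, 5]
r3 m[X5→φ2] = [9, 6, 5]
r3 m[X5→φ6] = [12, 5, 6]
r3 m[X13→φ1] = [9, 6, 12]
r3 m[X13→φ5] = [1, 8, 8]
r3 m[X13→φ7] = [10, 4, 6]
r3 m[X3→φ2] = [1, 8, 4]
r3 m[X3→φ3] = [2, 8, 7]
r3 m[X3→φ4] = [1, 8, 9]
r4 m[φ0→X14] = [6, 11, 8]
r4 m[φ0→X5] = [5, 0, 4]
r4 m[φ1→X5] = [13, 9, 10]
r4 m[φ1→X13] = [6, 8, 6]
r4 m[φ2→X5] = [5, 3, 2]
r4 m[φ2→X3] = [6, 10, 12]
r4 m[φ3→X3] = [0, 4, 3]
r4 m[φ4→X3] = [1, 4, 1]
r4 m[φ5→X13] = [9, 1, 5]
r4 m[φ6→X5] = [1, 3, 0]
r4 m[φ7→X13] = [0, 5, 7]
r4 m[X14→φ0] = [0, 0, 0]
r4 m[X5→φ0] = [19, 15, 12]
r4 m[X5→φ1] = [11, 6, 6]
r4 m[X5→φ2] = [19, 12, 14]
r4 m[X5→φ6] = [23, 12, 16]
r4 m[X13→φ1] = [9, 6, 12]
r4 m[X13→φ5] = [6, 13, 13]
r4 m[X13→φ7] = [15, 9, 11]
r4 m[X3→φ2] = [1, 8, 4]
r4 m[X3→φ3] = [7, 14, 13]
r4 m[X3→φ4] = [6, 14, 15]
r5 m[φ0→X14] = [16, 21, 15]
r5 m[φ0→X5] = [5, 0, 4]
r5 m[φ1→X5] = [13, 9, 10]
r5 m[φ1→X13] = [7, 9, 7]
r5 m[φ2→X5] = [5, 3, 2]
r5 m[φ2→X3] = [14, 16, 18]
r5 m[φ3→X3] = [0, 4, 3]
r5 m[φ4→X3] = [1, 4, 1]
r5 m[φ5→X13] = [9, 1, 5]
r5 m[φ6→X5] = [1, 3, 0]
r5 m[φ7→X13] = [0, 5, 7]
r5 m[X14→φ0] = [0, 0, 0]
r5 m[X5→φ0] = [19, 15, 12]
r5 m[X5→φ1] = [11, 6, 6]
r5 m[X5→φ2] = [19, 12, 14]
r5 m[X5→φ6] = [23, 12, 16]
r5 m[X13→φ1] = [9, 6, 12]
r5 m[X13→φ5] = [6, 13, 13]
r5 m[X13→φ7] = [15, 9, 11]
r5 m[X3→φ2] = [1, 8, 4]
r5 m[X3→φ3] = [7, 14, 13]
r5 m[X3→φ4] = [6, 14, 15]
r6 m[φ0→X14] = [16, 21, 15]
r6 m[φ0→X5] = [5, 0, 4]
r6 m[φ1→X5] = [13, 9, 10]
r6 m[φ1→X13] = [7, 9, 7]
r6 m[φ2→X5] = [5, 3, 2]
r6 m[φ2→X3] = [14, 16, 18]
r6 m[φ3→X3] = [0, 4, 3]
r6 m[φ4→X3] = [1, 4, 1]
r6 m[φ5→X13] = [9, 1, 5]
r6 m[φ6→X5] = [1, 3, 0]
r6 m[φ7→X13] = [0, 5, 7]
r6 m[X14→φ0] = [0, 0, 0]
r6 m[X5→φ0] = [19, 15, 12]
r6 m[X5→φ1] = [11, 6, 6]
r6 m[X5→φ2] = [19, 12, 14]
r6 m[X5→φ6] = [23, 12, 16]
r6 m[X13→φ1] = [9, 6, 12]
r6 m[X13→φ5] = [7, 14, 14]
r6 m[X13→φ7] = [16, 10, 12]
r6 m[X3→φ2] = [1, 8, 4]
r6 m[X3→φ3] = [15, 20, 19]
r6 m[X3→φ4] = [14, 20, 21]
r7 m[φ0→X14] = [16, 21, 15]
r7 m[φ0→X5] = [5, 0, 4]
r7 m[φ1→X5] = [13, 9, 10]
r7 m[φ1→X13] = [7, 9, 7]
r7 m[φ2→X5] = [5, 3, 2]
r7 m[φ2→X3] = [14, 16, 18]
r7 m[φ3→X3] = [0, 4, 3]
r7 m[φ4→X3] = [1, 4, 1]
r7 m[φ5→X13] = [9, 1, 5]
r7 m[φ6→X5] = [1, 3, 0]
r7 m[φ7→X13] = [0, 5, 7]
r7 m[X14→φ0] = [0, 0, 0]
r7 m[X5→φ0] = [19, 15, 12]
r7 m[X5→φ1] = [11, 6, 6]
r7 m[X5→φ2] = [19, 12, 14]
r7 m[X5→φ6] = [23, 12, 16]
r7 m[X13→φ1] = [9, 6, 12]
r7 m[X13→φ5] = [7, 14, 14]
r7 m[X13→φ7] = [16, 10, 12]
r7 m[X3→φ2] = [1, 8, 4]
r7 m[X3→φ3] = [15, 20, 19]
r7 m[X3→φ4] = [14, 20, 21]
fixed point reached at round 7
b[X5] = ⊗ incoming = [24, 15, 16]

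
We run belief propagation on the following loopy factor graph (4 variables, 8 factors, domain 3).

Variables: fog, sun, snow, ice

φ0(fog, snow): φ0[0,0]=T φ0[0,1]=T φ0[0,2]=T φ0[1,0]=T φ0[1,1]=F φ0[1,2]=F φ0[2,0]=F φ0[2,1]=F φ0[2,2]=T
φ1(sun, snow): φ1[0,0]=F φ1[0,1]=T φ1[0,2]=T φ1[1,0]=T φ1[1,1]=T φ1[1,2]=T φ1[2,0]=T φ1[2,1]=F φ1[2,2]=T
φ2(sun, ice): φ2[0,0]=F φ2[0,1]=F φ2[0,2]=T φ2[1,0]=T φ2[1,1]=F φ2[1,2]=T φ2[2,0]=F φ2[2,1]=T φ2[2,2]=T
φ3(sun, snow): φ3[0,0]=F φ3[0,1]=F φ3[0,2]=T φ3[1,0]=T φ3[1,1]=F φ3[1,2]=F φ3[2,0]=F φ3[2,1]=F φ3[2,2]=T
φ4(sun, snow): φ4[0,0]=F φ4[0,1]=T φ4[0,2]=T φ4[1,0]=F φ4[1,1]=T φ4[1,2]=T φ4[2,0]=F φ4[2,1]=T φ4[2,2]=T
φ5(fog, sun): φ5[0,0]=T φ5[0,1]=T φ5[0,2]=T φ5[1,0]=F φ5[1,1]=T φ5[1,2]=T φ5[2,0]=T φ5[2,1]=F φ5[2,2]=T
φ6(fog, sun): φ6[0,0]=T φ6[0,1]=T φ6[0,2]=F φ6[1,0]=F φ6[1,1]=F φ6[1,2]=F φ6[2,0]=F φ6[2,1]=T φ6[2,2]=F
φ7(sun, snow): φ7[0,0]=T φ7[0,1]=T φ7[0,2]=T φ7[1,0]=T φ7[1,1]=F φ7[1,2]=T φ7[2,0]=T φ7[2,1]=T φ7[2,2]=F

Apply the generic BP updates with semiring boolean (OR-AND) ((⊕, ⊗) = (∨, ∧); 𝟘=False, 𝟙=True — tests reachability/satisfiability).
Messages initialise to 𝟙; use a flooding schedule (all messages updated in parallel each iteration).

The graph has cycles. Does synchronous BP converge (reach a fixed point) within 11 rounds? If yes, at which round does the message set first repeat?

init: all messages = 𝟙 over 3 values
r1 m[φ0→fog] = [T, T, T]
r1 m[φ0→snow] = [T, T, T]
r1 m[φ1→sun] = [T, T, T]
r1 m[φ1→snow] = [T, T, T]
r1 m[φ2→sun] = [T, T, T]
r1 m[φ2→ice] = [T, T, T]
r1 m[φ3→sun] = [T, T, T]
r1 m[φ3→snow] = [T, F, T]
r1 m[φ4→sun] = [T, T, T]
r1 m[φ4→snow] = [F, T, T]
r1 m[φ5→fog] = [T, T, T]
r1 m[φ5→sun] = [T, T, T]
r1 m[φ6→fog] = [T, F, T]
r1 m[φ6→sun] = [T, T, F]
r1 m[φ7→sun] = [T, T, T]
r1 m[φ7→snow] = [T, T, T]
r1 m[fog→φ0] = [T, T, T]
r1 m[fog→φ5] = [T, T, T]
r1 m[fog→φ6] = [T, T, T]
r1 m[sun→φ1] = [T, T, T]
r1 m[sun→φ2] = [T, T, T]
r1 m[sun→φ3] = [T, T, T]
r1 m[sun→φ4] = [T, T, T]
r1 m[sun→φ5] = [T, T, T]
r1 m[sun→φ6] = [T, T, T]
r1 m[sun→φ7] = [T, T, T]
r1 m[snow→φ0] = [T, T, T]
r1 m[snow→φ1] = [T, T, T]
r1 m[snow→φ3] = [T, T, T]
r1 m[snow→φ4] = [T, T, T]
r1 m[snow→φ7] = [T, T, T]
r1 m[ice→φ2] = [T, T, T]
r2 m[φ0→fog] = [T, T, T]
r2 m[φ0→snow] = [T, T, T]
r2 m[φ1→sun] = [T, T, T]
r2 m[φ1→snow] = [T, T, T]
r2 m[φ2→sun] = [T, T, T]
r2 m[φ2→ice] = [T, T, T]
r2 m[φ3→sun] = [T, T, T]
r2 m[φ3→snow] = [T, F, T]
r2 m[φ4→sun] = [T, T, T]
r2 m[φ4→snow] = [F, T, T]
r2 m[φ5→fog] = [T, T, T]
r2 m[φ5→sun] = [T, T, T]
r2 m[φ6→fog] = [T, F, T]
r2 m[φ6→sun] = [T, T, F]
r2 m[φ7→sun] = [T, T, T]
r2 m[φ7→snow] = [T, T, T]
r2 m[fog→φ0] = [T, F, T]
r2 m[fog→φ5] = [T, F, T]
r2 m[fog→φ6] = [T, T, T]
r2 m[sun→φ1] = [T, T, F]
r2 m[sun→φ2] = [T, T, F]
r2 m[sun→φ3] = [T, T, F]
r2 m[sun→φ4] = [T, T, F]
r2 m[sun→φ5] = [T, T, F]
r2 m[sun→φ6] = [T, T, T]
r2 m[sun→φ7] = [T, T, F]
r2 m[snow→φ0] = [F, F, T]
r2 m[snow→φ1] = [F, F, T]
r2 m[snow→φ3] = [F, T, T]
r2 m[snow→φ4] = [T, F, T]
r2 m[snow→φ7] = [F, F, T]
r2 m[ice→φ2] = [T, T, T]
r3 m[φ0→fog] = [T, F, T]
r3 m[φ0→snow] = [T, T, T]
r3 m[φ1→sun] = [T, T, T]
r3 m[φ1→snow] = [T, T, T]
r3 m[φ2→sun] = [T, T, T]
r3 m[φ2→ice] = [T, F, T]
r3 m[φ3→sun] = [T, F, T]
r3 m[φ3→snow] = [T, F, T]
r3 m[φ4→sun] = [T, T, T]
r3 m[φ4→snow] = [F, T, T]
r3 m[φ5→fog] = [T, T, T]
r3 m[φ5→sun] = [T, T, T]
r3 m[φ6→fog] = [T, F, T]
r3 m[φ6→sun] = [T, T, F]
r3 m[φ7→sun] = [T, T, F]
r3 m[φ7→snow] = [T, T, T]
r3 m[fog→φ0] = [T, F, T]
r3 m[fog→φ5] = [T, F, T]
r3 m[fog→φ6] = [T, T, T]
r3 m[sun→φ1] = [T, T, F]
r3 m[sun→φ2] = [T, T, F]
r3 m[sun→φ3] = [T, T, F]
r3 m[sun→φ4] = [T, T, F]
r3 m[sun→φ5] = [T, T, F]
r3 m[sun→φ6] = [T, T, T]
r3 m[sun→φ7] = [T, T, F]
r3 m[snow→φ0] = [F, F, T]
r3 m[snow→φ1] = [F, F, T]
r3 m[snow→φ3] = [F, T, T]
r3 m[snow→φ4] = [T, F, T]
r3 m[snow→φ7] = [F, F, T]
r3 m[ice→φ2] = [T, T, T]
r4 m[φ0→fog] = [T, F, T]
r4 m[φ0→snow] = [T, T, T]
r4 m[φ1→sun] = [T, T, T]
r4 m[φ1→snow] = [T, T, T]
r4 m[φ2→sun] = [T, T, T]
r4 m[φ2→ice] = [T, F, T]
r4 m[φ3→sun] = [T, F, T]
r4 m[φ3→snow] = [T, F, T]
r4 m[φ4→sun] = [T, T, T]
r4 m[φ4→snow] = [F, T, T]
r4 m[φ5→fog] = [T, T, T]
r4 m[φ5→sun] = [T, T, T]
r4 m[φ6→fog] = [T, F, T]
r4 m[φ6→sun] = [T, T, F]
r4 m[φ7→sun] = [T, T, F]
r4 m[φ7→snow] = [T, T, T]
r4 m[fog→φ0] = [T, F, T]
r4 m[fog→φ5] = [T, F, T]
r4 m[fog→φ6] = [T, F, T]
r4 m[sun→φ1] = [T, F, F]
r4 m[sun→φ2] = [T, F, F]
r4 m[sun→φ3] = [T, T, F]
r4 m[sun→φ4] = [T, F, F]
r4 m[sun→φ5] = [T, F, F]
r4 m[sun→φ6] = [T, F, F]
r4 m[sun→φ7] = [T, F, F]
r4 m[snow→φ0] = [F, F, T]
r4 m[snow→φ1] = [F, F, T]
r4 m[snow→φ3] = [F, T, T]
r4 m[snow→φ4] = [T, F, T]
r4 m[snow→φ7] = [F, F, T]
r4 m[ice→φ2] = [T, T, T]
r5 m[φ0→fog] = [T, F, T]
r5 m[φ0→snow] = [T, T, T]
r5 m[φ1→sun] = [T, T, T]
r5 m[φ1→snow] = [F, T, T]
r5 m[φ2→sun] = [T, T, T]
r5 m[φ2→ice] = [F, F, T]
r5 m[φ3→sun] = [T, F, T]
r5 m[φ3→snow] = [T, F, T]
r5 m[φ4→sun] = [T, T, T]
r5 m[φ4→snow] = [F, T, T]
r5 m[φ5→fog] = [T, F, T]
r5 m[φ5→sun] = [T, T, T]
r5 m[φ6→fog] = [T, F, F]
r5 m[φ6→sun] = [T, T, F]
r5 m[φ7→sun] = [T, T, F]
r5 m[φ7→snow] = [T, T, T]
r5 m[fog→φ0] = [T, F, T]
r5 m[fog→φ5] = [T, F, T]
r5 m[fog→φ6] = [T, F, T]
r5 m[sun→φ1] = [T, F, F]
r5 m[sun→φ2] = [T, F, F]
r5 m[sun→φ3] = [T, T, F]
r5 m[sun→φ4] = [T, F, F]
r5 m[sun→φ5] = [T, F, F]
r5 m[sun→φ6] = [T, F, F]
r5 m[sun→φ7] = [T, F, F]
r5 m[snow→φ0] = [F, F, T]
r5 m[snow→φ1] = [F, F, T]
r5 m[snow→φ3] = [F, T, T]
r5 m[snow→φ4] = [T, F, T]
r5 m[snow→φ7] = [F, F, T]
r5 m[ice→φ2] = [T, T, T]
r6 m[φ0→fog] = [T, F, T]
r6 m[φ0→snow] = [T, T, T]
r6 m[φ1→sun] = [T, T, T]
r6 m[φ1→snow] = [F, T, T]
r6 m[φ2→sun] = [T, T, T]
r6 m[φ2→ice] = [F, F, T]
r6 m[φ3→sun] = [T, F, T]
r6 m[φ3→snow] = [T, F, T]
r6 m[φ4→sun] = [T, T, T]
r6 m[φ4→snow] = [F, T, T]
r6 m[φ5→fog] = [T, F, T]
r6 m[φ5→sun] = [T, T, T]
r6 m[φ6→fog] = [T, F, F]
r6 m[φ6→sun] = [T, T, F]
r6 m[φ7→sun] = [T, T, F]
r6 m[φ7→snow] = [T, T, T]
r6 m[fog→φ0] = [T, F, F]
r6 m[fog→φ5] = [T, F, F]
r6 m[fog→φ6] = [T, F, T]
r6 m[sun→φ1] = [T, F, F]
r6 m[sun→φ2] = [T, F, F]
r6 m[sun→φ3] = [T, T, F]
r6 m[sun→φ4] = [T, F, F]
r6 m[sun→φ5] = [T, F, F]
r6 m[sun→φ6] = [T, F, F]
r6 m[sun→φ7] = [T, F, F]
r6 m[snow→φ0] = [F, F, T]
r6 m[snow→φ1] = [F, F, T]
r6 m[snow→φ3] = [F, T, T]
r6 m[snow→φ4] = [F, F, T]
r6 m[snow→φ7] = [F, F, T]
r6 m[ice→φ2] = [T, T, T]
r7 m[φ0→fog] = [T, F, T]
r7 m[φ0→snow] = [T, T, T]
r7 m[φ1→sun] = [T, T, T]
r7 m[φ1→snow] = [F, T, T]
r7 m[φ2→sun] = [T, T, T]
r7 m[φ2→ice] = [F, F, T]
r7 m[φ3→sun] = [T, F, T]
r7 m[φ3→snow] = [T, F, T]
r7 m[φ4→sun] = [T, T, T]
r7 m[φ4→snow] = [F, T, T]
r7 m[φ5→fog] = [T, F, T]
r7 m[φ5→sun] = [T, T, T]
r7 m[φ6→fog] = [T, F, F]
r7 m[φ6→sun] = [T, T, F]
r7 m[φ7→sun] = [T, T, F]
r7 m[φ7→snow] = [T, T, T]
r7 m[fog→φ0] = [T, F, F]
r7 m[fog→φ5] = [T, F, F]
r7 m[fog→φ6] = [T, F, T]
r7 m[sun→φ1] = [T, F, F]
r7 m[sun→φ2] = [T, F, F]
r7 m[sun→φ3] = [T, T, F]
r7 m[sun→φ4] = [T, F, F]
r7 m[sun→φ5] = [T, F, F]
r7 m[sun→φ6] = [T, F, F]
r7 m[sun→φ7] = [T, F, F]
r7 m[snow→φ0] = [F, F, T]
r7 m[snow→φ1] = [F, F, T]
r7 m[snow→φ3] = [F, T, T]
r7 m[snow→φ4] = [F, F, T]
r7 m[snow→φ7] = [F, F, T]
r7 m[ice→φ2] = [T, T, T]
fixed point reached at round 7
messages reach a fixed point at round 7

CONVERGED at round 7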